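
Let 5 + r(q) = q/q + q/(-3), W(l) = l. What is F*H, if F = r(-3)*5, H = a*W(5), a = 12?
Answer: -900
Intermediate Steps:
H = 60 (H = 12*5 = 60)
r(q) = -4 - q/3 (r(q) = -5 + (q/q + q/(-3)) = -5 + (1 + q*(-⅓)) = -5 + (1 - q/3) = -4 - q/3)
F = -15 (F = (-4 - ⅓*(-3))*5 = (-4 + 1)*5 = -3*5 = -15)
F*H = -15*60 = -900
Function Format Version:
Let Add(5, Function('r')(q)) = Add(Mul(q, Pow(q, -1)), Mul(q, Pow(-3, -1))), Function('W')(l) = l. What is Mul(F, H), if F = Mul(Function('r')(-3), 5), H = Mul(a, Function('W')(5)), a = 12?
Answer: -900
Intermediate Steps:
H = 60 (H = Mul(12, 5) = 60)
Function('r')(q) = Add(-4, Mul(Rational(-1, 3), q)) (Function('r')(q) = Add(-5, Add(Mul(q, Pow(q, -1)), Mul(q, Pow(-3, -1)))) = Add(-5, Add(1, Mul(q, Rational(-1, 3)))) = Add(-5, Add(1, Mul(Rational(-1, 3), q))) = Add(-4, Mul(Rational(-1, 3), q)))
F = -15 (F = Mul(Add(-4, Mul(Rational(-1, 3), -3)), 5) = Mul(Add(-4, 1), 5) = Mul(-3, 5) = -15)
Mul(F, H) = Mul(-15, 60) = -900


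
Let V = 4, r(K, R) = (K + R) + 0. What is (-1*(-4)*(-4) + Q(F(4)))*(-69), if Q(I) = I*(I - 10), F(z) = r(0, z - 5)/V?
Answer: 14835/16 ≈ 927.19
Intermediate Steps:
r(K, R) = K + R
F(z) = -5/4 + z/4 (F(z) = (0 + (z - 5))/4 = (0 + (-5 + z))*(¼) = (-5 + z)*(¼) = -5/4 + z/4)
Q(I) = I*(-10 + I)
(-1*(-4)*(-4) + Q(F(4)))*(-69) = (-1*(-4)*(-4) + (-5/4 + (¼)*4)*(-10 + (-5/4 + (¼)*4)))*(-69) = (4*(-4) + (-5/4 + 1)*(-10 + (-5/4 + 1)))*(-69) = (-16 - (-10 - ¼)/4)*(-69) = (-16 - ¼*(-41/4))*(-69) = (-16 + 41/16)*(-69) = -215/16*(-69) = 14835/16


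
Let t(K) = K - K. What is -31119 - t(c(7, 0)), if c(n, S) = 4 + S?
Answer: -31119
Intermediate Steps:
t(K) = 0
-31119 - t(c(7, 0)) = -31119 - 1*0 = -31119 + 0 = -31119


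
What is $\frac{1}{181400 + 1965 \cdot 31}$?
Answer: $\frac{1}{242315} \approx 4.1269 \cdot 10^{-6}$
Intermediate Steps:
$\frac{1}{181400 + 1965 \cdot 31} = \frac{1}{181400 + 60915} = \frac{1}{242315}$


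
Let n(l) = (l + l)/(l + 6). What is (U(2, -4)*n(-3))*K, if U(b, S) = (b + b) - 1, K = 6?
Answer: -36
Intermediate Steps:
U(b, S) = -1 + 2*b (U(b, S) = 2*b - 1 = -1 + 2*b)
n(l) = 2*l/(6 + l) (n(l) = (2*l)/(6 + l) = 2*l/(6 + l))
(U(2, -4)*n(-3))*K = ((-1 + 2*2)*(2*(-3)/(6 - 3)))*6 = ((-1 + 4)*(2*(-3)/3))*6 = (3*(2*(-3)*(⅓)))*6 = (3*(-2))*6 = -6*6 = -36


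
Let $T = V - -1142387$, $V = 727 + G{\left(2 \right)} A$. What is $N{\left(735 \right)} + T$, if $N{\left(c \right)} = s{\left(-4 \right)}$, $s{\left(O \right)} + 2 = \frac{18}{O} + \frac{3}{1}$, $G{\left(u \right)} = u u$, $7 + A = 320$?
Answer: $\frac{2288725}{2} \approx 1.1444 \cdot 10^{6}$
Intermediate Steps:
$A = 313$ ($A = -7 + 320 = 313$)
$G{\left(u \right)} = u^{2}$
$s{\left(O \right)} = 1 + \frac{18}{O}$ ($s{\left(O \right)} = -2 + \left(\frac{18}{O} + \frac{3}{1}\right) = -2 + \left(\frac{18}{O} + 3 \cdot 1\right) = -2 + \left(\frac{18}{O} + 3\right) = -2 + \left(3 + \frac{18}{O}\right) = 1 + \frac{18}{O}$)
$V = 1979$ ($V = 727 + 2^{2} \cdot 313 = 727 + 4 \cdot 313 = 727 + 1252 = 1979$)
$N{\left(c \right)} = - \frac{7}{2}$ ($N{\left(c \right)} = \frac{18 - 4}{-4} = \left(- \frac{1}{4}\right) 14 = - \frac{7}{2}$)
$T = 1144366$ ($T = 1979 - -1142387 = 1979 + 1142387 = 1144366$)
$N{\left(735 \right)} + T = - \frac{7}{2} + 1144366 = \frac{2288725}{2}$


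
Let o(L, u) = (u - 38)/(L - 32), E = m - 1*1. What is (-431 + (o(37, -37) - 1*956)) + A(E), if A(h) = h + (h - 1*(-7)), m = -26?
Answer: -1449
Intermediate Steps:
E = -27 (E = -26 - 1*1 = -26 - 1 = -27)
o(L, u) = (-38 + u)/(-32 + L)
A(h) = 7 + 2*h (A(h) = h + (h + 7) = h + (7 + h) = 7 + 2*h)
(-431 + (o(37, -37) - 1*956)) + A(E) = (-431 + ((-38 - 37)/(-32 + 37) - 1*956)) + (7 + 2*(-27)) = (-431 + (-75/5 - 956)) + (7 - 54) = (-431 + ((⅕)*(-75) - 956)) - 47 = (-431 + (-15 - 956)) - 47 = (-431 - 971) - 47 = -1402 - 47 = -1449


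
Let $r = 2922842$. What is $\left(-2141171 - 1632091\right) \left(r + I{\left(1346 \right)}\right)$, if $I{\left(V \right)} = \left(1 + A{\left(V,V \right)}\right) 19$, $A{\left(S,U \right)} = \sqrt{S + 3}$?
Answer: $-11028720342582 - 71691978 \sqrt{1349} \approx -1.1031 \cdot 10^{13}$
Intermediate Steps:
$A{\left(S,U \right)} = \sqrt{3 + S}$
$I{\left(V \right)} = 19 + 19 \sqrt{3 + V}$ ($I{\left(V \right)} = \left(1 + \sqrt{3 + V}\right) 19 = 19 + 19 \sqrt{3 + V}$)
$\left(-2141171 - 1632091\right) \left(r + I{\left(1346 \right)}\right) = \left(-2141171 - 1632091\right) \left(2922842 + \left(19 + 19 \sqrt{3 + 1346}\right)\right) = - 3773262 \left(2922842 + \left(19 + 19 \sqrt{1349}\right)\right) = - 3773262 \left(2922861 + 19 \sqrt{1349}\right) = -11028720342582 - 71691978 \sqrt{1349}$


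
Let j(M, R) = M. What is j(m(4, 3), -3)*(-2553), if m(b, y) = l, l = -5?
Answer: 12765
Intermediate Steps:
m(b, y) = -5
j(m(4, 3), -3)*(-2553) = -5*(-2553) = 12765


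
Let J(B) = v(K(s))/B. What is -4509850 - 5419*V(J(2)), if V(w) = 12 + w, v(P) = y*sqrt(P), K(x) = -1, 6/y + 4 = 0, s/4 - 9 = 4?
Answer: -4574878 + 16257*I/4 ≈ -4.5749e+6 + 4064.3*I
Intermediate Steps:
s = 52 (s = 36 + 4*4 = 36 + 16 = 52)
y = -3/2 (y = 6/(-4 + 0) = 6/(-4) = 6*(-1/4) = -3/2 ≈ -1.5000)
v(P) = -3*sqrt(P)/2
J(B) = -3*I/(2*B) (J(B) = (-3*I/2)/B = -3*I/(2*B))
-4509850 - 5419*V(J(2)) = -4509850 - 5419*(12 - 3/2*I/2) = -4509850 - 5419*(12 - 3/2*I*1/2) = -4509850 - 5419*(12 - 3*I/4) = -4509850 - (65028 - 16257*I/4) = -4509850 + (-65028 + 16257*I/4) = -4574878 + 16257*I/4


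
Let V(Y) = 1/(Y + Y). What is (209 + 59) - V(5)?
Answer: 2679/10 ≈ 267.90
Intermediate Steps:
V(Y) = 1/(2*Y)
(209 + 59) - V(5) = (209 + 59) - 1/(2*5) = 268 - 1/(2*5) = 268 - 1*⅒ = 268 - ⅒ = 2679/10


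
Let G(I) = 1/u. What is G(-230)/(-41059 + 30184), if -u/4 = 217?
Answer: 1/9439500 ≈ 1.0594e-7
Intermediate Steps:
u = -868 (u = -4*217 = -868)
G(I) = -1/868 (G(I) = 1/(-868) = -1/868)
G(-230)/(-41059 + 30184) = -1/(868*(-41059 + 30184)) = -1/868/(-10875) = -1/868*(-1/10875) = 1/9439500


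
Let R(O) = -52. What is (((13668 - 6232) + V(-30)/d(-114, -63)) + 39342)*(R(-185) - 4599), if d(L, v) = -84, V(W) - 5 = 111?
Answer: -4568719159/21 ≈ -2.1756e+8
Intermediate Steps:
V(W) = 116 (V(W) = 5 + 111 = 116)
(((13668 - 6232) + V(-30)/d(-114, -63)) + 39342)*(R(-185) - 4599) = (((13668 - 6232) + 116/(-84)) + 39342)*(-52 - 4599) = ((7436 + 116*(-1/84)) + 39342)*(-4651) = ((7436 - 29/21) + 39342)*(-4651) = (156127/21 + 39342)*(-4651) = (982309/21)*(-4651) = -4568719159/21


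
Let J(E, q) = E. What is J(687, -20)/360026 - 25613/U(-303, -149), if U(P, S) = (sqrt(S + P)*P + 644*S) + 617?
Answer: 885426912901625/3287405538627314 - 15521478*I*sqrt(113)/9131022589 ≈ 0.26934 - 0.01807*I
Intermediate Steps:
U(P, S) = 617 + 644*S + P*sqrt(P + S) (U(P, S) = (sqrt(P + S)*P + 644*S) + 617 = (P*sqrt(P + S) + 644*S) + 617 = (644*S + P*sqrt(P + S)) + 617 = 617 + 644*S + P*sqrt(P + S))
J(687, -20)/360026 - 25613/U(-303, -149) = 687/360026 - 25613/(617 + 644*(-149) - 303*sqrt(-303 - 149)) = 687*(1/360026) - 25613/(617 - 95956 - 606*I*sqrt(113)) = 687/360026 - 25613/(617 - 95956 - 606*I*sqrt(113)) = 687/360026 - 25613/(-95339 - 606*I*sqrt(113))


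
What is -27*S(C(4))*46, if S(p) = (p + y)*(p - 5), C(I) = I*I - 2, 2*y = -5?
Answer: -128547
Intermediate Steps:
y = -5/2 (y = (1/2)*(-5) = -5/2 ≈ -2.5000)
C(I) = -2 + I**2 (C(I) = I**2 - 2 = -2 + I**2)
S(p) = (-5 + p)*(-5/2 + p) (S(p) = (p - 5/2)*(p - 5) = (-5/2 + p)*(-5 + p) = (-5 + p)*(-5/2 + p))
-27*S(C(4))*46 = -27*(25/2 + (-2 + 4**2)**2 - 15*(-2 + 4**2)/2)*46 = -27*(25/2 + (-2 + 16)**2 - 15*(-2 + 16)/2)*46 = -27*(25/2 + 14**2 - 15/2*14)*46 = -27*(25/2 + 196 - 105)*46 = -27*207/2*46 = -5589/2*46 = -128547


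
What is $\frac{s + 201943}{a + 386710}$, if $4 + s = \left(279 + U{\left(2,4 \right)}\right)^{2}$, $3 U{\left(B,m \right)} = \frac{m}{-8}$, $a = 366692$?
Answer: $\frac{10068733}{27122472} \approx 0.37123$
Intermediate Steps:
$U{\left(B,m \right)} = - \frac{m}{24}$ ($U{\left(B,m \right)} = \frac{m \frac{1}{-8}}{3} = \frac{m \left(- \frac{1}{8}\right)}{3} = \frac{\left(- \frac{1}{8}\right) m}{3} = - \frac{m}{24}$)
$s = \frac{2798785}{36}$ ($s = -4 + \left(279 - \frac{1}{6}\right)^{2} = -4 + \left(\frac{1673}{6}\right)^{2} = -4 + \frac{2798929}{36} = \frac{2798785}{36} \approx 77744.0$)
$\frac{s + 201943}{a + 386710} = \frac{\frac{2798785}{36} + 201943}{366692 + 386710} = \frac{10068733}{36 \cdot 753402} = \frac{10068733}{36} \cdot \frac{1}{753402} = \frac{10068733}{27122472}$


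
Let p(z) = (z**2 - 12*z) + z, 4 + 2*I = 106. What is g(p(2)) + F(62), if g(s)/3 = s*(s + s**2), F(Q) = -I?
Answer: -16575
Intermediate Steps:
I = 51 (I = -2 + (1/2)*106 = -2 + 53 = 51)
p(z) = z**2 - 11*z
F(Q) = -51 (F(Q) = -1*51 = -51)
g(s) = 3*s*(s + s**2) (g(s) = 3*(s*(s + s**2)) = 3*s*(s + s**2))
g(p(2)) + F(62) = 3*(2*(-11 + 2))**2*(1 + 2*(-11 + 2)) - 51 = 3*(2*(-9))**2*(1 + 2*(-9)) - 51 = 3*(-18)**2*(1 - 18) - 51 = 3*324*(-17) - 51 = -16524 - 51 = -16575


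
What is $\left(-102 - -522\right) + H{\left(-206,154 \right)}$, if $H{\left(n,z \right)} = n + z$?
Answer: $368$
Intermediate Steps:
$\left(-102 - -522\right) + H{\left(-206,154 \right)} = \left(-102 - -522\right) + \left(-206 + 154\right) = \left(-102 + 522\right) - 52 = 420 - 52 = 368$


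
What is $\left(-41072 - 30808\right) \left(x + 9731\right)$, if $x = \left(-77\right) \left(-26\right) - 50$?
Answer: $-839774040$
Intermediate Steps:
$x = 1952$ ($x = 2002 - 50 = 1952$)
$\left(-41072 - 30808\right) \left(x + 9731\right) = \left(-41072 - 30808\right) \left(1952 + 9731\right) = \left(-71880\right) 11683 = -839774040$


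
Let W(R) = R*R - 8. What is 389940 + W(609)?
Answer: 760813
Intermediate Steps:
W(R) = -8 + R² (W(R) = R² - 8 = -8 + R²)
389940 + W(609) = 389940 + (-8 + 609²) = 389940 + (-8 + 370881) = 389940 + 370873 = 760813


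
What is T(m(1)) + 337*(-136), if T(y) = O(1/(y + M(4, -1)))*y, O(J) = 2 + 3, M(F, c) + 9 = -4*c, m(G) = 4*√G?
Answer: -45812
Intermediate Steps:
M(F, c) = -9 - 4*c
O(J) = 5
T(y) = 5*y
T(m(1)) + 337*(-136) = 5*(4*√1) + 337*(-136) = 5*(4*1) - 45832 = 5*4 - 45832 = 20 - 45832 = -45812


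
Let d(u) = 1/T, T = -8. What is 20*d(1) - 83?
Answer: -171/2 ≈ -85.500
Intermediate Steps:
d(u) = -⅛ (d(u) = 1/(-8) = -⅛)
20*d(1) - 83 = 20*(-⅛) - 83 = -5/2 - 83 = -171/2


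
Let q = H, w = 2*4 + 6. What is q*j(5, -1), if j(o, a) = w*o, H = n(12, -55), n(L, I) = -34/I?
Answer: 476/11 ≈ 43.273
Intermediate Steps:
w = 14 (w = 8 + 6 = 14)
H = 34/55 (H = -34/(-55) = -34*(-1/55) = 34/55 ≈ 0.61818)
j(o, a) = 14*o
q = 34/55 ≈ 0.61818
q*j(5, -1) = 34*(14*5)/55 = (34/55)*70 = 476/11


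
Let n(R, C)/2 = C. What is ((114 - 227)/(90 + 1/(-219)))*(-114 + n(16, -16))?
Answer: 3613062/19709 ≈ 183.32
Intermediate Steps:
n(R, C) = 2*C
((114 - 227)/(90 + 1/(-219)))*(-114 + n(16, -16)) = ((114 - 227)/(90 + 1/(-219)))*(-114 + 2*(-16)) = (-113/(90 - 1/219))*(-114 - 32) = -113/19709/219*(-146) = -113*219/19709*(-146) = -24747/19709*(-146) = 3613062/19709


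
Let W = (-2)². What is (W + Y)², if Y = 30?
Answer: 1156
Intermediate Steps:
W = 4
(W + Y)² = (4 + 30)² = 34² = 1156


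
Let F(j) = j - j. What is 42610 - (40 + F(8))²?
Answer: 41010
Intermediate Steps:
F(j) = 0
42610 - (40 + F(8))² = 42610 - (40 + 0)² = 42610 - 1*40² = 42610 - 1*1600 = 42610 - 1600 = 41010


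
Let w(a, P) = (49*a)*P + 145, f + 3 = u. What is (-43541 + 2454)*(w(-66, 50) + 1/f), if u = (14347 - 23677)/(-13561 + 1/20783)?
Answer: 2162635565230054327/325804698 ≈ 6.6378e+9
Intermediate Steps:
u = 96952695/140919131 (u = -9330/(-13561 + 1/20783) = -9330/(-281838262/20783) = -9330*(-20783/281838262) = 96952695/140919131 ≈ 0.68800)
f = -325804698/140919131 (f = -3 + 96952695/140919131 = -325804698/140919131 ≈ -2.3120)
w(a, P) = 145 + 49*P*a (w(a, P) = 49*P*a + 145 = 145 + 49*P*a)
(-43541 + 2454)*(w(-66, 50) + 1/f) = (-43541 + 2454)*((145 + 49*50*(-66)) + 1/(-325804698/140919131)) = -41087*((145 - 161700) - 140919131/325804698) = -41087*(-161555 - 140919131/325804698) = -41087*(-52635518904521/325804698) = 2162635565230054327/325804698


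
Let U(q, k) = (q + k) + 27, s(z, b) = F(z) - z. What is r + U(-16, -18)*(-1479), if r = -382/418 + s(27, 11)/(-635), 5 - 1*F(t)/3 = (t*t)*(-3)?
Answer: 1372508369/132715 ≈ 10342.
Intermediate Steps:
F(t) = 15 + 9*t² (F(t) = 15 - 3*t*t*(-3) = 15 - 3*t²*(-3) = 15 - (-9)*t² = 15 + 9*t²)
s(z, b) = 15 - z + 9*z² (s(z, b) = (15 + 9*z²) - z = 15 - z + 9*z²)
U(q, k) = 27 + k + q (U(q, k) = (k + q) + 27 = 27 + k + q)
r = -1490026/132715 (r = -382/418 + (15 - 1*27 + 9*27²)/(-635) = -382*1/418 + (15 - 27 + 9*729)*(-1/635) = -191/209 + (15 - 27 + 6561)*(-1/635) = -191/209 + 6549*(-1/635) = -191/209 - 6549/635 = -1490026/132715 ≈ -11.227)
r + U(-16, -18)*(-1479) = -1490026/132715 + (27 - 18 - 16)*(-1479) = -1490026/132715 - 7*(-1479) = -1490026/132715 + 10353 = 1372508369/132715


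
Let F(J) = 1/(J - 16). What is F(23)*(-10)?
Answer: -10/7 ≈ -1.4286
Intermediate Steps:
F(J) = 1/(-16 + J)
F(23)*(-10) = -10/(-16 + 23) = -10/7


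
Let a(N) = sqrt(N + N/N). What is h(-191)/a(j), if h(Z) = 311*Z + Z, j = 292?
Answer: -59592*sqrt(293)/293 ≈ -3481.4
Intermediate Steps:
h(Z) = 312*Z
a(N) = sqrt(1 + N) (a(N) = sqrt(N + 1) = sqrt(1 + N))
h(-191)/a(j) = (312*(-191))/(sqrt(1 + 292)) = -59592*sqrt(293)/293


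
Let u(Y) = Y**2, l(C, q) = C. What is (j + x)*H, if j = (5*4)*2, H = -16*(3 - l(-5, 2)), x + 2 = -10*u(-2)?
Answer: 256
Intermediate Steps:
x = -42 (x = -2 - 10*(-2)**2 = -2 - 10*4 = -2 - 40 = -42)
H = -128 (H = -16*(3 - 1*(-5)) = -16*(3 + 5) = -16*8 = -128)
j = 40 (j = 20*2 = 40)
(j + x)*H = (40 - 42)*(-128) = -2*(-128) = 256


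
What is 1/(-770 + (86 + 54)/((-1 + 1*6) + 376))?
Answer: -381/293230 ≈ -0.0012993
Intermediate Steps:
1/(-770 + (86 + 54)/((-1 + 1*6) + 376)) = 1/(-770 + 140/((-1 + 6) + 376)) = 1/(-770 + 140/(5 + 376)) = 1/(-770 + 140/381) = 1/(-293230/381) = -381/293230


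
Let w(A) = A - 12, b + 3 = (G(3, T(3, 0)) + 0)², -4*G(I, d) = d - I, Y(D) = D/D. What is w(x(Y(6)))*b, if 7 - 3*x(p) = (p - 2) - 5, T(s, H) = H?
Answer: 299/16 ≈ 18.688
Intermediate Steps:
Y(D) = 1
G(I, d) = -d/4 + I/4 (G(I, d) = -(d - I)/4 = -d/4 + I/4)
x(p) = 14/3 - p/3 (x(p) = 7/3 - ((p - 2) - 5)/3 = 7/3 - ((-2 + p) - 5)/3 = 7/3 - (-7 + p)/3 = 7/3 + (7/3 - p/3) = 14/3 - p/3)
b = -39/16 (b = -3 + ((-¼*0 + (¼)*3) + 0)² = -3 + ((0 + ¾) + 0)² = -3 + (¾ + 0)² = -3 + (¾)² = -3 + 9/16 = -39/16 ≈ -2.4375)
w(A) = -12 + A
w(x(Y(6)))*b = (-12 + (14/3 - ⅓*1))*(-39/16) = (-12 + (14/3 - ⅓))*(-39/16) = (-12 + 13/3)*(-39/16) = -23/3*(-39/16) = 299/16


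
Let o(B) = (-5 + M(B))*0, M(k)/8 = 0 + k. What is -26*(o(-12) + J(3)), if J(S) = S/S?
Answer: -26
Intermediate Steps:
J(S) = 1
M(k) = 8*k (M(k) = 8*(0 + k) = 8*k)
o(B) = 0 (o(B) = (-5 + 8*B)*0 = 0)
-26*(o(-12) + J(3)) = -26*(0 + 1) = -26*1 = -26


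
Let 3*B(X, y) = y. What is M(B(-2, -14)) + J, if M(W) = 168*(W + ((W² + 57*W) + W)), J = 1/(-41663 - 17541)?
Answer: -7565797571/177612 ≈ -42597.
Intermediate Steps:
B(X, y) = y/3
J = -1/59204 (J = 1/(-59204) = -1/59204 ≈ -1.6891e-5)
M(W) = 168*W² + 9912*W (M(W) = 168*(W + (W² + 58*W)) = 168*(W² + 59*W) = 168*W² + 9912*W)
M(B(-2, -14)) + J = 168*((⅓)*(-14))*(59 + (⅓)*(-14)) - 1/59204 = 168*(-14/3)*(59 - 14/3) - 1/59204 = 168*(-14/3)*(163/3) - 1/59204 = -127792/3 - 1/59204 = -7565797571/177612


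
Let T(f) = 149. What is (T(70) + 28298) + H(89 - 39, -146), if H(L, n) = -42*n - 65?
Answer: 34514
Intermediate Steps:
H(L, n) = -65 - 42*n
(T(70) + 28298) + H(89 - 39, -146) = (149 + 28298) + (-65 - 42*(-146)) = 28447 + (-65 + 6132) = 28447 + 6067 = 34514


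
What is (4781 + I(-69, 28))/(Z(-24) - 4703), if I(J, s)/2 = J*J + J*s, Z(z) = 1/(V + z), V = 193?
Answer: -1764191/794806 ≈ -2.2197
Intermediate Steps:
Z(z) = 1/(193 + z)
I(J, s) = 2*J² + 2*J*s (I(J, s) = 2*(J*J + J*s) = 2*(J² + J*s) = 2*J² + 2*J*s)
(4781 + I(-69, 28))/(Z(-24) - 4703) = (4781 + 2*(-69)*(-69 + 28))/(1/(193 - 24) - 4703) = (4781 + 2*(-69)*(-41))/(1/169 - 4703) = (4781 + 5658)/(1/169 - 4703) = 10439/(-794806/169) = 10439*(-169/794806) = -1764191/794806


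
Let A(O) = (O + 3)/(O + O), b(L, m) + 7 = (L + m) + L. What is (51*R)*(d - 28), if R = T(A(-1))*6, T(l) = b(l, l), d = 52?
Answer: -73440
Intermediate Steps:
b(L, m) = -7 + m + 2*L (b(L, m) = -7 + ((L + m) + L) = -7 + (m + 2*L) = -7 + m + 2*L)
A(O) = (3 + O)/(2*O) (A(O) = (3 + O)/((2*O)) = (3 + O)*(1/(2*O)) = (3 + O)/(2*O))
T(l) = -7 + 3*l (T(l) = -7 + l + 2*l = -7 + 3*l)
R = -60 (R = (-7 + 3*((1/2)*(3 - 1)/(-1)))*6 = (-7 + 3*((1/2)*(-1)*2))*6 = (-7 + 3*(-1))*6 = (-7 - 3)*6 = -10*6 = -60)
(51*R)*(d - 28) = (51*(-60))*(52 - 28) = -3060*24 = -73440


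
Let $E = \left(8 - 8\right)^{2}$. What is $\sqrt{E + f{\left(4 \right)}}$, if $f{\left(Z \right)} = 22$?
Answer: $\sqrt{22} \approx 4.6904$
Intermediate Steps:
$E = 0$ ($E = 0^{2} = 0$)
$\sqrt{E + f{\left(4 \right)}} = \sqrt{0 + 22} = \sqrt{22}$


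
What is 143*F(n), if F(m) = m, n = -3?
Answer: -429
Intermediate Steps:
143*F(n) = 143*(-3) = -429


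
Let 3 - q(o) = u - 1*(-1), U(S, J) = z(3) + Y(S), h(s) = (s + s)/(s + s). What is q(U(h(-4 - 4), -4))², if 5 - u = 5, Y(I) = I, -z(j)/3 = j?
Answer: 4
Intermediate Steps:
z(j) = -3*j
u = 0 (u = 5 - 1*5 = 5 - 5 = 0)
h(s) = 1 (h(s) = (2*s)/((2*s)) = (2*s)*(1/(2*s)) = 1)
U(S, J) = -9 + S (U(S, J) = -3*3 + S = -9 + S)
q(o) = 2 (q(o) = 3 - (0 - 1*(-1)) = 3 - (0 + 1) = 3 - 1*1 = 3 - 1 = 2)
q(U(h(-4 - 4), -4))² = 2² = 4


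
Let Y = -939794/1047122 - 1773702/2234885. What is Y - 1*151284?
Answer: -177019179264822407/1170098625485 ≈ -1.5129e+5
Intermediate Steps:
Y = -1978806949667/1170098625485 (Y = -939794*1/1047122 - 1773702*1/2234885 = -469897/523561 - 1773702/2234885 = -1978806949667/1170098625485 ≈ -1.6911)
Y - 1*151284 = -1978806949667/1170098625485 - 1*151284 = -1978806949667/1170098625485 - 151284 = -177019179264822407/1170098625485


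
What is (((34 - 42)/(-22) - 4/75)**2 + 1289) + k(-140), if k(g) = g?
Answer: 782103661/680625 ≈ 1149.1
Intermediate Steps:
(((34 - 42)/(-22) - 4/75)**2 + 1289) + k(-140) = (((34 - 42)/(-22) - 4/75)**2 + 1289) - 140 = ((-8*(-1/22) - 4*1/75)**2 + 1289) - 140 = ((4/11 - 4/75)**2 + 1289) - 140 = ((256/825)**2 + 1289) - 140 = (65536/680625 + 1289) - 140 = 877391161/680625 - 140 = 782103661/680625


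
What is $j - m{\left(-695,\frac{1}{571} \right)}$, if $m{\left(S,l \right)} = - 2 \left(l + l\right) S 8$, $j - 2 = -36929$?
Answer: $- \frac{21107557}{571} \approx -36966.0$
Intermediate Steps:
$j = -36927$ ($j = 2 - 36929 = -36927$)
$m{\left(S,l \right)} = - 32 S l$ ($m{\left(S,l \right)} = - 2 \cdot 2 l S 8 = - 4 l S 8 = - 4 S l 8 = - 32 S l$)
$j - m{\left(-695,\frac{1}{571} \right)} = -36927 - \left(-32\right) \left(-695\right) \frac{1}{571} = -36927 - \frac{22240}{571} = - \frac{21107557}{571}$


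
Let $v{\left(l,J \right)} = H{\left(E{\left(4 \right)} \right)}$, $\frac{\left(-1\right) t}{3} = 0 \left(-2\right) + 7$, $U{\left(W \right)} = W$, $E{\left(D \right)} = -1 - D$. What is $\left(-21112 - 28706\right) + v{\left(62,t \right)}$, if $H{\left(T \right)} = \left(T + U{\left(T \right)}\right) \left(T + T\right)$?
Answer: $-49718$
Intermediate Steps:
$t = -21$ ($t = - 3 \left(0 \left(-2\right) + 7\right) = - 3 \left(0 + 7\right) = \left(-3\right) 7 = -21$)
$H{\left(T \right)} = 4 T^{2}$ ($H{\left(T \right)} = \left(T + T\right) \left(T + T\right) = 2 T 2 T = 4 T^{2}$)
$v{\left(l,J \right)} = 100$ ($v{\left(l,J \right)} = 4 \left(-1 - 4\right)^{2} = 4 \left(-5\right)^{2} = 4 \cdot 25 = 100$)
$\left(-21112 - 28706\right) + v{\left(62,t \right)} = \left(-21112 - 28706\right) + 100 = -49818 + 100 = -49718$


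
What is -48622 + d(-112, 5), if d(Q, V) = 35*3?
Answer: -48517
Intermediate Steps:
d(Q, V) = 105
-48622 + d(-112, 5) = -48622 + 105 = -48517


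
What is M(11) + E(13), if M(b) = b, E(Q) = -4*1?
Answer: 7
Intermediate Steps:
E(Q) = -4
M(11) + E(13) = 11 - 4 = 7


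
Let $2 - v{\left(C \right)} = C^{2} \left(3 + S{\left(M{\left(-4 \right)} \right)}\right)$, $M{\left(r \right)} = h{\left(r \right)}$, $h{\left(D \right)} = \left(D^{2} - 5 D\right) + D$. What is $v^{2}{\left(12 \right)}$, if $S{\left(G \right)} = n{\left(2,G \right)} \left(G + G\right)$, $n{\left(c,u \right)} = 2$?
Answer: $355775044$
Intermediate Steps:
$h{\left(D \right)} = D^{2} - 4 D$
$M{\left(r \right)} = r \left(-4 + r\right)$
$S{\left(G \right)} = 4 G$ ($S{\left(G \right)} = 2 \left(G + G\right) = 2 \cdot 2 G = 4 G$)
$v{\left(C \right)} = 2 - 131 C^{2}$ ($v{\left(C \right)} = 2 - C^{2} \left(3 + 4 \left(- 4 \left(-4 - 4\right)\right)\right) = 2 - C^{2} \left(3 + 4 \left(\left(-4\right) \left(-8\right)\right)\right) = 2 - C^{2} \left(3 + 4 \cdot 32\right) = 2 - C^{2} \left(3 + 128\right) = 2 - C^{2} \cdot 131 = 2 - 131 C^{2}$)
$v^{2}{\left(12 \right)} = \left(2 - 131 \cdot 12^{2}\right)^{2} = \left(2 - 18864\right)^{2} = \left(-18862\right)^{2} = 355775044$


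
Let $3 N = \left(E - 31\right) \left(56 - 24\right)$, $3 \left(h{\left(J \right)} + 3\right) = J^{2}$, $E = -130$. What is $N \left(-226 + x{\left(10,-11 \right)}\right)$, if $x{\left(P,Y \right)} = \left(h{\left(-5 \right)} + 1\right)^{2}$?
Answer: $\frac{8619296}{27} \approx 3.1923 \cdot 10^{5}$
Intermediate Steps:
$h{\left(J \right)} = -3 + \frac{J^{2}}{3}$
$x{\left(P,Y \right)} = \frac{361}{9}$ ($x{\left(P,Y \right)} = \left(\left(-3 + \frac{\left(-5\right)^{2}}{3}\right) + 1\right)^{2} = \left(\left(-3 + \frac{1}{3} \cdot 25\right) + 1\right)^{2} = \left(\left(-3 + \frac{25}{3}\right) + 1\right)^{2} = \left(\frac{16}{3} + 1\right)^{2} = \left(\frac{19}{3}\right)^{2} = \frac{361}{9}$)
$N = - \frac{5152}{3}$ ($N = \frac{\left(-130 - 31\right) \left(56 - 24\right)}{3} = \frac{\left(-161\right) 32}{3} = \frac{1}{3} \left(-5152\right) = - \frac{5152}{3} \approx -1717.3$)
$N \left(-226 + x{\left(10,-11 \right)}\right) = - \frac{5152 \left(-226 + \frac{361}{9}\right)}{3} = \left(- \frac{5152}{3}\right) \left(- \frac{1673}{9}\right) = \frac{8619296}{27}$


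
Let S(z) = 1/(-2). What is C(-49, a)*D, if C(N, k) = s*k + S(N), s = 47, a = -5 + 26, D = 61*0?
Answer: 0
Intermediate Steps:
D = 0
a = 21
S(z) = -1/2
C(N, k) = -1/2 + 47*k (C(N, k) = 47*k - 1/2 = -1/2 + 47*k)
C(-49, a)*D = (-1/2 + 47*21)*0 = (-1/2 + 987)*0 = (1973/2)*0 = 0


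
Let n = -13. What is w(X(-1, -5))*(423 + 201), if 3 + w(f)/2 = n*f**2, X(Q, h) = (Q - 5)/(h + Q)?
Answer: -19968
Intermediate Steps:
X(Q, h) = (-5 + Q)/(Q + h)
w(f) = -6 - 26*f**2 (w(f) = -6 + 2*(-13*f**2) = -6 - 26*f**2)
w(X(-1, -5))*(423 + 201) = (-6 - 26*(-5 - 1)**2/(-1 - 5)**2)*(423 + 201) = (-6 - 26*1**2)*624 = (-6 - 26*1)*624 = (-6 - 26)*624 = -32*624 = -19968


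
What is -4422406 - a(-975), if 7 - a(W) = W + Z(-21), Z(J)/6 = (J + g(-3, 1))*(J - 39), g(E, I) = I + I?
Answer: -4416548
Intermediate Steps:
g(E, I) = 2*I
Z(J) = 6*(-39 + J)*(2 + J) (Z(J) = 6*((J + 2*1)*(J - 39)) = 6*((J + 2)*(-39 + J)) = 6*((2 + J)*(-39 + J)) = 6*((-39 + J)*(2 + J)) = 6*(-39 + J)*(2 + J))
a(W) = -6833 - W (a(W) = 7 - (W + (-468 - 222*(-21) + 6*(-21)²)) = 7 - (W + (-468 + 4662 + 6*441)) = 7 - (W + (-468 + 4662 + 2646)) = 7 - (W + 6840) = 7 - (6840 + W) = 7 + (-6840 - W) = -6833 - W)
-4422406 - a(-975) = -4422406 - (-6833 - 1*(-975)) = -4422406 - (-6833 + 975) = -4422406 - 1*(-5858) = -4422406 + 5858 = -4416548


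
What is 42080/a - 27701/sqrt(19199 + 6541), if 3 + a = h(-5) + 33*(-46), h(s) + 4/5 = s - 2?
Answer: -52600/1911 - 27701*sqrt(715)/4290 ≈ -200.18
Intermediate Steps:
h(s) = -14/5 + s (h(s) = -4/5 + (s - 2) = -4/5 + (-2 + s) = -14/5 + s)
a = -7644/5 (a = -3 + ((-14/5 - 5) + 33*(-46)) = -3 + (-39/5 - 1518) = -3 - 7629/5 = -7644/5 ≈ -1528.8)
42080/a - 27701/sqrt(19199 + 6541) = 42080/(-7644/5) - 27701/sqrt(19199 + 6541) = 42080*(-5/7644) - 27701*sqrt(715)/4290 = -52600/1911 - 27701*sqrt(715)/4290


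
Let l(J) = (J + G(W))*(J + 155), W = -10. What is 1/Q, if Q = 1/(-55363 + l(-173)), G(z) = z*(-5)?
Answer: -53149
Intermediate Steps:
G(z) = -5*z
l(J) = (50 + J)*(155 + J) (l(J) = (J - 5*(-10))*(J + 155) = (J + 50)*(155 + J) = (50 + J)*(155 + J))
Q = -1/53149 (Q = 1/(-55363 + (7750 + (-173)² + 205*(-173))) = 1/(-55363 + (7750 + 29929 - 35465)) = 1/(-55363 + 2214) = 1/(-53149) = -1/53149 ≈ -1.8815e-5)
1/Q = 1/(-1/53149) = -53149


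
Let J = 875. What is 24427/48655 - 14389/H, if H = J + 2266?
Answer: -623371588/152825355 ≈ -4.0790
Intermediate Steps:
H = 3141 (H = 875 + 2266 = 3141)
24427/48655 - 14389/H = 24427/48655 - 14389/3141 = -623371588/152825355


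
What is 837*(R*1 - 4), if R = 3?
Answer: -837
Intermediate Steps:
837*(R*1 - 4) = 837*(3*1 - 4) = 837*(3 - 4) = 837*(-1) = -837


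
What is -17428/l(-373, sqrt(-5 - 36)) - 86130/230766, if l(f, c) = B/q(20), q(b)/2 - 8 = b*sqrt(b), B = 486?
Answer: -5365874729/9346023 - 697120*sqrt(5)/243 ≈ -6989.0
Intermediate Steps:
q(b) = 16 + 2*b**(3/2) (q(b) = 16 + 2*(b*sqrt(b)) = 16 + 2*b**(3/2))
l(f, c) = 486/(16 + 80*sqrt(5)) (l(f, c) = 486/(16 + 2*20**(3/2)) = 486/(16 + 2*(40*sqrt(5))) = 486/(16 + 80*sqrt(5)))
-17428/l(-373, sqrt(-5 - 36)) - 86130/230766 = -17428/(-243/992 + 1215*sqrt(5)/992) - 86130/230766 = -17428/(-243/992 + 1215*sqrt(5)/992) - 86130*1/230766 = -17428/(-243/992 + 1215*sqrt(5)/992) - 14355/38461 = -14355/38461 - 17428/(-243/992 + 1215*sqrt(5)/992)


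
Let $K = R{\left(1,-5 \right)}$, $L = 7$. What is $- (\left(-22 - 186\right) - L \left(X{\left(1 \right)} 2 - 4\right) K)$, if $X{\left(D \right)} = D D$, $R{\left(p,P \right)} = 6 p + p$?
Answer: $110$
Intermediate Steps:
$R{\left(p,P \right)} = 7 p$
$X{\left(D \right)} = D^{2}$
$K = 7$ ($K = 7 \cdot 1 = 7$)
$- (\left(-22 - 186\right) - L \left(X{\left(1 \right)} 2 - 4\right) K) = - (\left(-22 - 186\right) - 7 \left(1^{2} \cdot 2 - 4\right) 7) = - (\left(-22 - 186\right) - 7 \left(1 \cdot 2 - 4\right) 7) = - (-208 - 7 \left(2 - 4\right) 7) = - (-208 - 7 \left(-2\right) 7) = - (-208 - \left(-14\right) 7) = - (-208 - -98) = - (-208 + 98) = \left(-1\right) \left(-110\right) = 110$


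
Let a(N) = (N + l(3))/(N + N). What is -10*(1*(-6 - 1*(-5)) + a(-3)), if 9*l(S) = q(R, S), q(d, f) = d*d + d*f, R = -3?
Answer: 5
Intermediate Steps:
q(d, f) = d² + d*f
l(S) = 1 - S/3 (l(S) = (-3*(-3 + S))/9 = (9 - 3*S)/9 = 1 - S/3)
a(N) = ½ (a(N) = (N + (1 - ⅓*3))/(N + N) = (N + (1 - 1))/((2*N)) = (N + 0)*(1/(2*N)) = N*(1/(2*N)) = ½)
-10*(1*(-6 - 1*(-5)) + a(-3)) = -10*(1*(-6 - 1*(-5)) + ½) = -10*(1*(-6 + 5) + ½) = -10*(1*(-1) + ½) = -10*(-1 + ½) = -10*(-½) = 5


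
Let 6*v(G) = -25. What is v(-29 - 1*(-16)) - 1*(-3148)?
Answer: 18863/6 ≈ 3143.8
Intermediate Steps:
v(G) = -25/6 (v(G) = (1/6)*(-25) = -25/6)
v(-29 - 1*(-16)) - 1*(-3148) = -25/6 - 1*(-3148) = -25/6 + 3148 = 18863/6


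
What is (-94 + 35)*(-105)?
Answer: 6195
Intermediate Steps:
(-94 + 35)*(-105) = -59*(-105) = 6195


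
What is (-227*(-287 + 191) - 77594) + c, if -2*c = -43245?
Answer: -68359/2 ≈ -34180.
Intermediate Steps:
c = 43245/2 (c = -½*(-43245) = 43245/2 ≈ 21623.)
(-227*(-287 + 191) - 77594) + c = (-227*(-287 + 191) - 77594) + 43245/2 = (-227*(-96) - 77594) + 43245/2 = (21792 - 77594) + 43245/2 = -55802 + 43245/2 = -68359/2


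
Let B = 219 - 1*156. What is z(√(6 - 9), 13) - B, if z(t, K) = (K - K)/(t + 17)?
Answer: -63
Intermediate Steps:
B = 63 (B = 219 - 156 = 63)
z(t, K) = 0 (z(t, K) = 0/(17 + t) = 0)
z(√(6 - 9), 13) - B = 0 - 1*63 = 0 - 63 = -63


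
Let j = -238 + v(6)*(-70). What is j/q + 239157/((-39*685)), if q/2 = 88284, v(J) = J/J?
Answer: -502805969/56154930 ≈ -8.9539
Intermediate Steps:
v(J) = 1
q = 176568 (q = 2*88284 = 176568)
j = -308 (j = -238 + 1*(-70) = -238 - 70 = -308)
j/q + 239157/((-39*685)) = -308/176568 + 239157/((-39*685)) = -308*1/176568 + 239157/(-26715) = -11/6306 + 239157*(-1/26715) = -11/6306 - 79719/8905 = -502805969/56154930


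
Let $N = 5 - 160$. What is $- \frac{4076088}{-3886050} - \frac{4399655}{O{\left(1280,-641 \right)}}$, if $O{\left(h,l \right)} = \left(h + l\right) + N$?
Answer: $- \frac{2849217747693}{313474700} \approx -9089.1$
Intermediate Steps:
$N = -155$ ($N = 5 - 160 = -155$)
$O{\left(h,l \right)} = -155 + h + l$ ($O{\left(h,l \right)} = \left(h + l\right) - 155 = -155 + h + l$)
$- \frac{4076088}{-3886050} - \frac{4399655}{O{\left(1280,-641 \right)}} = - \frac{4076088}{-3886050} - \frac{4399655}{-155 + 1280 - 641} = \left(-4076088\right) \left(- \frac{1}{3886050}\right) - \frac{4399655}{484} = \frac{679348}{647675} - \frac{4399655}{484} = - \frac{2849217747693}{313474700}$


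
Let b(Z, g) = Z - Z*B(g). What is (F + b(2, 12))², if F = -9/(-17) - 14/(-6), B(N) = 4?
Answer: 25600/2601 ≈ 9.8424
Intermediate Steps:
F = 146/51 (F = -9*(-1/17) - 14*(-⅙) = 9/17 + 7/3 = 146/51 ≈ 2.8627)
b(Z, g) = -3*Z (b(Z, g) = Z - Z*4 = Z - 4*Z = -3*Z)
(F + b(2, 12))² = (146/51 - 3*2)² = (146/51 - 6)² = (-160/51)² = 25600/2601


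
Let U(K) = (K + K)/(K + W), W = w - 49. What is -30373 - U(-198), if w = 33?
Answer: -3250109/107 ≈ -30375.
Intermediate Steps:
W = -16 (W = 33 - 49 = -16)
U(K) = 2*K/(-16 + K) (U(K) = (K + K)/(K - 16) = (2*K)/(-16 + K) = 2*K/(-16 + K))
-30373 - U(-198) = -30373 - 2*(-198)/(-16 - 198) = -30373 - 2*(-198)/(-214) = -30373 - 2*(-198)*(-1)/214 = -30373 - 1*198/107 = -30373 - 198/107 = -3250109/107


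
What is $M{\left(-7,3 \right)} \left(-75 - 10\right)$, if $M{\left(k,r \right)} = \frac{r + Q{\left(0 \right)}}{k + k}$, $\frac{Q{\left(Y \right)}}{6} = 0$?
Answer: $\frac{255}{14} \approx 18.214$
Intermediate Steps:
$Q{\left(Y \right)} = 0$ ($Q{\left(Y \right)} = 6 \cdot 0 = 0$)
$M{\left(k,r \right)} = \frac{r}{2 k}$ ($M{\left(k,r \right)} = \frac{r + 0}{k + k} = \frac{r}{2 k}$)
$M{\left(-7,3 \right)} \left(-75 - 10\right) = \frac{1}{2} \cdot 3 \frac{1}{-7} \left(-75 - 10\right) = \frac{1}{2} \cdot 3 \left(- \frac{1}{7}\right) \left(-85\right) = \left(- \frac{3}{14}\right) \left(-85\right) = \frac{255}{14}$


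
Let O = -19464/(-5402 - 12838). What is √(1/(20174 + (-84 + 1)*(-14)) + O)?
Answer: √68504575335/253365 ≈ 1.0330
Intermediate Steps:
O = 811/760 (O = -19464/(-18240) = -19464*(-1/18240) = 811/760 ≈ 1.0671)
√(1/(20174 + (-84 + 1)*(-14)) + O) = √(1/(20174 + (-84 + 1)*(-14)) + 811/760) = √(1/(20174 - 83*(-14)) + 811/760) = √(1/(20174 + 1162) + 811/760) = √(1/21336 + 811/760) = √(270379/253365) = √68504575335/253365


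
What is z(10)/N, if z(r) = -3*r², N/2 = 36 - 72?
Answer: 25/6 ≈ 4.1667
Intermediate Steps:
N = -72 (N = 2*(36 - 72) = 2*(-36) = -72)
z(10)/N = (-3*10²)/(-72) = -(-1)*100/24 = -1/72*(-300) = 25/6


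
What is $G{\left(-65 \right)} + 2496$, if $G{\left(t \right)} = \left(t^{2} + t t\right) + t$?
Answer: $10881$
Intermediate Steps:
$G{\left(t \right)} = t + 2 t^{2}$ ($G{\left(t \right)} = \left(t^{2} + t^{2}\right) + t = 2 t^{2} + t = t + 2 t^{2}$)
$G{\left(-65 \right)} + 2496 = - 65 \left(1 + 2 \left(-65\right)\right) + 2496 = - 65 \left(1 - 130\right) + 2496 = \left(-65\right) \left(-129\right) + 2496 = 8385 + 2496 = 10881$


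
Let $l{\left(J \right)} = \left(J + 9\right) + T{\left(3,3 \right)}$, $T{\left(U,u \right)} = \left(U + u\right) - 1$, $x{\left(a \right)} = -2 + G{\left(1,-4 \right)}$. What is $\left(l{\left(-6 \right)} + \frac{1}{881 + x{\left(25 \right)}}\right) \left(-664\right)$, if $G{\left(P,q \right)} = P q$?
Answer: $- \frac{4648664}{875} \approx -5312.8$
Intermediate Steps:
$x{\left(a \right)} = -6$ ($x{\left(a \right)} = -2 + 1 \left(-4\right) = -2 - 4 = -6$)
$T{\left(U,u \right)} = -1 + U + u$
$l{\left(J \right)} = 14 + J$ ($l{\left(J \right)} = \left(J + 9\right) + \left(-1 + 3 + 3\right) = \left(9 + J\right) + 5 = 14 + J$)
$\left(l{\left(-6 \right)} + \frac{1}{881 + x{\left(25 \right)}}\right) \left(-664\right) = \left(\left(14 - 6\right) + \frac{1}{881 - 6}\right) \left(-664\right) = \left(8 + \frac{1}{875}\right) \left(-664\right) = \frac{7001}{875} \left(-664\right) = - \frac{4648664}{875}$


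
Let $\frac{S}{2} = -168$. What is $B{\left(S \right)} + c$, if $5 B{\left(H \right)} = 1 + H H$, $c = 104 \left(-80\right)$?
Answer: $\frac{71297}{5} \approx 14259.0$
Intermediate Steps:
$S = -336$ ($S = 2 \left(-168\right) = -336$)
$c = -8320$
$B{\left(H \right)} = \frac{1}{5} + \frac{H^{2}}{5}$ ($B{\left(H \right)} = \frac{1 + H H}{5} = \frac{1 + H^{2}}{5} = \frac{1}{5} + \frac{H^{2}}{5}$)
$B{\left(S \right)} + c = \left(\frac{1}{5} + \frac{\left(-336\right)^{2}}{5}\right) - 8320 = \left(\frac{1}{5} + \frac{1}{5} \cdot 112896\right) - 8320 = \left(\frac{1}{5} + \frac{112896}{5}\right) - 8320 = \frac{112897}{5} - 8320 = \frac{71297}{5}$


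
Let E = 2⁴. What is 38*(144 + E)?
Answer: 6080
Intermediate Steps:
E = 16
38*(144 + E) = 38*(144 + 16) = 38*160 = 6080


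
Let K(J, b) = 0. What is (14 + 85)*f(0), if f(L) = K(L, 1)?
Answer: 0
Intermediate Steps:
f(L) = 0
(14 + 85)*f(0) = (14 + 85)*0 = 99*0 = 0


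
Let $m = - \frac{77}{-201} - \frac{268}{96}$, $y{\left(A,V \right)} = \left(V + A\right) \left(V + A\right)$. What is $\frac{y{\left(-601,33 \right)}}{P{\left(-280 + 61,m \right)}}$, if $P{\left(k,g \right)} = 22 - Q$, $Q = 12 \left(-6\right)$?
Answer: $\frac{161312}{47} \approx 3432.2$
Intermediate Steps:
$y{\left(A,V \right)} = \left(A + V\right)^{2}$ ($y{\left(A,V \right)} = \left(A + V\right) \left(A + V\right) = \left(A + V\right)^{2}$)
$m = - \frac{1291}{536}$ ($m = \left(-77\right) \left(- \frac{1}{201}\right) - \frac{67}{24} = \frac{77}{201} - \frac{67}{24} = - \frac{1291}{536} \approx -2.4086$)
$Q = -72$
$P{\left(k,g \right)} = 94$ ($P{\left(k,g \right)} = 22 - -72 = 22 + 72 = 94$)
$\frac{y{\left(-601,33 \right)}}{P{\left(-280 + 61,m \right)}} = \frac{\left(-601 + 33\right)^{2}}{94} = \left(-568\right)^{2} \cdot \frac{1}{94} = 322624 \cdot \frac{1}{94} = \frac{161312}{47}$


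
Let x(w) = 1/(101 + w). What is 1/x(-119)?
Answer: -18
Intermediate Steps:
1/x(-119) = 1/(1/(101 - 119)) = 1/(1/(-18)) = 1/(-1/18) = -18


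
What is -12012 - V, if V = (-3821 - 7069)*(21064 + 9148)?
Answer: 328996668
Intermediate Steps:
V = -329008680 (V = -10890*30212 = -329008680)
-12012 - V = -12012 - 1*(-329008680) = -12012 + 329008680 = 328996668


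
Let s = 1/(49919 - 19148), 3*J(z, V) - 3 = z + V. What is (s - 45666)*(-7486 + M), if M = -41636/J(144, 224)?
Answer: 582593956257970/1630863 ≈ 3.5723e+8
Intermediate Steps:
J(z, V) = 1 + V/3 + z/3 (J(z, V) = 1 + (z + V)/3 = 1 + (V + z)/3 = 1 + (V/3 + z/3) = 1 + V/3 + z/3)
M = -17844/53 (M = -41636/(1 + (⅓)*224 + (⅓)*144) = -41636/(1 + 224/3 + 48) = -41636/371/3 = -41636*3/371 = -17844/53 ≈ -336.68)
s = 1/30771 ≈ 3.2498e-5
(s - 45666)*(-7486 + M) = (1/30771 - 45666)*(-7486 - 17844/53) = -1405188485/30771*(-414602/53) = 582593956257970/1630863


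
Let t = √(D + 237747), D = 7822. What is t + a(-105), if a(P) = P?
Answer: -105 + √245569 ≈ 390.55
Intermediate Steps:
t = √245569 (t = √(7822 + 237747) = √245569 ≈ 495.55)
t + a(-105) = √245569 - 105 = -105 + √245569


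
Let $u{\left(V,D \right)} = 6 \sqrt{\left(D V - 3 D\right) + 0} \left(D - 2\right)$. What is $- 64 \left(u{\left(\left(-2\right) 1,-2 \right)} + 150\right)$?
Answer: $-9600 + 1536 \sqrt{10} \approx -4742.7$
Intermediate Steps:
$u{\left(V,D \right)} = 6 \sqrt{- 3 D + D V} \left(-2 + D\right)$ ($u{\left(V,D \right)} = 6 \sqrt{\left(- 3 D + D V\right) + 0} \left(-2 + D\right) = 6 \sqrt{- 3 D + D V} \left(-2 + D\right)$)
$- 64 \left(u{\left(\left(-2\right) 1,-2 \right)} + 150\right) = - 64 \left(6 \sqrt{- 2 \left(-3 - 2\right)} \left(-2 - 2\right) + 150\right) = - 64 \left(6 \sqrt{- 2 \left(-3 - 2\right)} \left(-4\right) + 150\right) = - 64 \left(6 \sqrt{\left(-2\right) \left(-5\right)} \left(-4\right) + 150\right) = - 64 \left(6 \sqrt{10} \left(-4\right) + 150\right) = - 64 \left(- 24 \sqrt{10} + 150\right) = - 64 \left(150 - 24 \sqrt{10}\right) = -9600 + 1536 \sqrt{10}$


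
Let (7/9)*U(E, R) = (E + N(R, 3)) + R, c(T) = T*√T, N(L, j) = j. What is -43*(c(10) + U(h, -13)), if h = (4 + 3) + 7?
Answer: -1548/7 - 430*√10 ≈ -1580.9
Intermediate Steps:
h = 14 (h = 7 + 7 = 14)
c(T) = T^(3/2)
U(E, R) = 27/7 + 9*E/7 + 9*R/7 (U(E, R) = 9*((E + 3) + R)/7 = 9*((3 + E) + R)/7 = 9*(3 + E + R)/7 = 27/7 + 9*E/7 + 9*R/7)
-43*(c(10) + U(h, -13)) = -43*(10^(3/2) + (27/7 + (9/7)*14 + (9/7)*(-13))) = -43*(10*√10 + (27/7 + 18 - 117/7)) = -43*(10*√10 + 36/7) = -43*(36/7 + 10*√10) = -1548/7 - 430*√10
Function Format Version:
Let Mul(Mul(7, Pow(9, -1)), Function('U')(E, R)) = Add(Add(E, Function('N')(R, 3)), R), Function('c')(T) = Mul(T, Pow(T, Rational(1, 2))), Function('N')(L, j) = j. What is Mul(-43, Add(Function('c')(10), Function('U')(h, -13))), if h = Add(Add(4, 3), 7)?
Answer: Add(Rational(-1548, 7), Mul(-430, Pow(10, Rational(1, 2)))) ≈ -1580.9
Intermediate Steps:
h = 14 (h = Add(7, 7) = 14)
Function('c')(T) = Pow(T, Rational(3, 2))
Function('U')(E, R) = Add(Rational(27, 7), Mul(Rational(9, 7), E), Mul(Rational(9, 7), R)) (Function('U')(E, R) = Mul(Rational(9, 7), Add(Add(E, 3), R)) = Mul(Rational(9, 7), Add(Add(3, E), R)) = Mul(Rational(9, 7), Add(3, E, R)) = Add(Rational(27, 7), Mul(Rational(9, 7), E), Mul(Rational(9, 7), R)))
Mul(-43, Add(Function('c')(10), Function('U')(h, -13))) = Mul(-43, Add(Pow(10, Rational(3, 2)), Add(Rational(27, 7), Mul(Rational(9, 7), 14), Mul(Rational(9, 7), -13)))) = Mul(-43, Add(Mul(10, Pow(10, Rational(1, 2))), Add(Rational(27, 7), 18, Rational(-117, 7)))) = Mul(-43, Add(Mul(10, Pow(10, Rational(1, 2))), Rational(36, 7))) = Mul(-43, Add(Rational(36, 7), Mul(10, Pow(10, Rational(1, 2))))) = Add(Rational(-1548, 7), Mul(-430, Pow(10, Rational(1, 2))))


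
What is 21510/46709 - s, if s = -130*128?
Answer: 777259270/46709 ≈ 16640.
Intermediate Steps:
s = -16640
21510/46709 - s = 21510/46709 - 1*(-16640) = 21510*(1/46709) + 16640 = 21510/46709 + 16640 = 777259270/46709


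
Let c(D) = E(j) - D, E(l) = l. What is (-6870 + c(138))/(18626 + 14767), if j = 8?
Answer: -7000/33393 ≈ -0.20962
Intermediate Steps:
c(D) = 8 - D
(-6870 + c(138))/(18626 + 14767) = (-6870 + (8 - 1*138))/(18626 + 14767) = (-6870 + (8 - 138))/33393 = (-6870 - 130)*(1/33393) = -7000*1/33393 = -7000/33393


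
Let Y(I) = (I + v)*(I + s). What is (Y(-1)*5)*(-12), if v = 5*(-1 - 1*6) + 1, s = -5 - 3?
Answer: -18900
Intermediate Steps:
s = -8
v = -34 (v = 5*(-1 - 6) + 1 = 5*(-7) + 1 = -35 + 1 = -34)
Y(I) = (-34 + I)*(-8 + I) (Y(I) = (I - 34)*(I - 8) = (-34 + I)*(-8 + I))
(Y(-1)*5)*(-12) = ((272 + (-1)² - 42*(-1))*5)*(-12) = ((272 + 1 + 42)*5)*(-12) = (315*5)*(-12) = 1575*(-12) = -18900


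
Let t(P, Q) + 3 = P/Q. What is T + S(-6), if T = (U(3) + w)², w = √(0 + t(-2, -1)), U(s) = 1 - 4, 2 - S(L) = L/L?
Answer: 9 - 6*I ≈ 9.0 - 6.0*I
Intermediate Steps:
S(L) = 1 (S(L) = 2 - L/L = 2 - 1*1 = 2 - 1 = 1)
U(s) = -3
t(P, Q) = -3 + P/Q
w = I (w = √(0 + (-3 - 2/(-1))) = √(0 + (-3 - 2*(-1))) = √(0 + (-3 + 2)) = √(0 - 1) = √(-1) = I ≈ 1.0*I)
T = (-3 + I)² ≈ 8.0 - 6.0*I
T + S(-6) = (3 - I)² + 1 = 1 + (3 - I)²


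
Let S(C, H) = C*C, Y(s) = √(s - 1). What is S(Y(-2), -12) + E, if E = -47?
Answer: -50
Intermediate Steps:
Y(s) = √(-1 + s)
S(C, H) = C²
S(Y(-2), -12) + E = (√(-1 - 2))² - 47 = (√(-3))² - 47 = (I*√3)² - 47 = -3 - 47 = -50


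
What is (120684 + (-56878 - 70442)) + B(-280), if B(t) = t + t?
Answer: -7196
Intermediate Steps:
B(t) = 2*t
(120684 + (-56878 - 70442)) + B(-280) = (120684 + (-56878 - 70442)) + 2*(-280) = (120684 - 127320) - 560 = -6636 - 560 = -7196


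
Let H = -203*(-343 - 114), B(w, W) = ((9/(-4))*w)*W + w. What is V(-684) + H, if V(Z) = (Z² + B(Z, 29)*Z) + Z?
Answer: -29499805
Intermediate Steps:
B(w, W) = w - 9*W*w/4 (B(w, W) = ((9*(-¼))*w)*W + w = (-9*w/4)*W + w = -9*W*w/4 + w = w - 9*W*w/4)
H = 92771 (H = -203*(-457) = 92771)
V(Z) = Z - 253*Z²/4 (V(Z) = (Z² + (Z*(4 - 9*29)/4)*Z) + Z = (Z² + (Z*(4 - 261)/4)*Z) + Z = (Z² + ((¼)*Z*(-257))*Z) + Z = (Z² + (-257*Z/4)*Z) + Z = (Z² - 257*Z²/4) + Z = -253*Z²/4 + Z = Z - 253*Z²/4)
V(-684) + H = (¼)*(-684)*(4 - 253*(-684)) + 92771 = (¼)*(-684)*(4 + 173052) + 92771 = (¼)*(-684)*173056 + 92771 = -29592576 + 92771 = -29499805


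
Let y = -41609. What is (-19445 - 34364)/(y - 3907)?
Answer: 53809/45516 ≈ 1.1822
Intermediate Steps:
(-19445 - 34364)/(y - 3907) = (-19445 - 34364)/(-41609 - 3907) = -53809/(-45516) = -53809*(-1/45516) = 53809/45516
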